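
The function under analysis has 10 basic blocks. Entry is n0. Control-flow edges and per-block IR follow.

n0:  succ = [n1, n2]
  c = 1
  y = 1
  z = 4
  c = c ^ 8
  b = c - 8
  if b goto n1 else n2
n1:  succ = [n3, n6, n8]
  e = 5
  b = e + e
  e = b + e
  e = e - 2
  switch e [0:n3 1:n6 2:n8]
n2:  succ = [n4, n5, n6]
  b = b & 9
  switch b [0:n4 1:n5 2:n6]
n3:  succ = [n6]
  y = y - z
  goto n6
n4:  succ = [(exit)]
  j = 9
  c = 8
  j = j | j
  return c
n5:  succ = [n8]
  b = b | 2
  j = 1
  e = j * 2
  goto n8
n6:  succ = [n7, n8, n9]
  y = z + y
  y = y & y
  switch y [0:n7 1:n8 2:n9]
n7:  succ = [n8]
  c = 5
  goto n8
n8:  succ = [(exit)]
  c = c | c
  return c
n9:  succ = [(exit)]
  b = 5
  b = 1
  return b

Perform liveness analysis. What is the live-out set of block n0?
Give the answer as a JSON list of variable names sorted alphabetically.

Answer: ["b", "c", "y", "z"]

Analysis:
Per-block:
  n0: {b,c,y,z} / ∅
  n1: {b,e} / ∅
  n2: {b} / {b}
  n3: {y} / {y,z}
  n4: {c,j} / ∅
  n5: {b,e,j} / {b}
  n6: {y} / {y,z}
  n7: {c} / ∅
  n8: {c} / {c}
  n9: {b} / ∅

Liveness:
  live n0: ∅→{b,c,y,z}
  live n1: {c,y,z}→{c,y,z}
  live n2: {b,c,y,z}→{b,c,y,z}
  live n3: {c,y,z}→{c,y,z}
  live n4: ∅→∅
  live n5: {b,c}→{c}
  live n6: {c,y,z}→{c}
  live n7: ∅→{c}
  live n8: {c}→∅
  live n9: ∅→∅

live-out(n0) = ["b", "c", "y", "z"]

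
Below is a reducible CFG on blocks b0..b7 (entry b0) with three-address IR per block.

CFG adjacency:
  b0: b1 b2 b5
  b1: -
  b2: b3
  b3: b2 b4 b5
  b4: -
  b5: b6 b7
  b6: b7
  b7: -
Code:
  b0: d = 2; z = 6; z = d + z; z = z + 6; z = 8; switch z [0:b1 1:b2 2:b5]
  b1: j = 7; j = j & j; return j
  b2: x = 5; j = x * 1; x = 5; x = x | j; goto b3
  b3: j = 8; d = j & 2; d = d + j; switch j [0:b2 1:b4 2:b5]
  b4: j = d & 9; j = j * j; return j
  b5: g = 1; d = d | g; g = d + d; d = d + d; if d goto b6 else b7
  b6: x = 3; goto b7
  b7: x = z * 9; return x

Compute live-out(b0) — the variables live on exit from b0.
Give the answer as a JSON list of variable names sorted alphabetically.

def/use:
  b0 def {d,z} use ∅
  b1 def {j} use ∅
  b2 def {j,x} use ∅
  b3 def {d,j} use ∅
  b4 def {j} use {d}
  b5 def {d,g} use {d}
  b6 def {x} use ∅
  b7 def {x} use {z}

Liveness:
  live b0: ∅→{d,z}
  live b1: ∅→∅
  live b2: {z}→{z}
  live b3: {z}→{d,z}
  live b4: {d}→∅
  live b5: {d,z}→{z}
  live b6: {z}→{z}
  live b7: {z}→∅

live-out(b0) = ["d", "z"]

Answer: ["d", "z"]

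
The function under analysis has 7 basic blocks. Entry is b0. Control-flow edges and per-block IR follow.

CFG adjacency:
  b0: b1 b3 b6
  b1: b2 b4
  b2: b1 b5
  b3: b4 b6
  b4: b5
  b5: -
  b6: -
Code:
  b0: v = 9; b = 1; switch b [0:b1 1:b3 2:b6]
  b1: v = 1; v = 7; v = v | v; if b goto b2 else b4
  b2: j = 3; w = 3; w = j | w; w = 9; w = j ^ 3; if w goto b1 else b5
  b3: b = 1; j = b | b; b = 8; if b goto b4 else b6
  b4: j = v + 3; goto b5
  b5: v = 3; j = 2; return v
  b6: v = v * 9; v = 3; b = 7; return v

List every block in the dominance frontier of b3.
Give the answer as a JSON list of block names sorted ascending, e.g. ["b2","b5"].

idom tree: b1←b0 b2←b1 b3←b0 b4←b0 b5←b0 b6←b0
Dom∩ at merges:
  b1: preds {b0,b2}: {b0} ∩ {b0,b1,b2} = {b0}; idom=b0
  b4: preds {b1,b3}: {b0,b1} ∩ {b0,b3} = {b0}; idom=b0
  b5: preds {b2,b4}: {b0,b1,b2} ∩ {b0,b4} = {b0}; idom=b0
  b6: preds {b0,b3}: {b0} ∩ {b0,b3} = {b0}; idom=b0

Frontier:
  join b1 pred b0: · stop@b0
  join b1 pred b2: b2→b1 stop@b0
  join b4 pred b1: b1 stop@b0
  join b4 pred b3: b3 stop@b0
  join b5 pred b2: b2→b1 stop@b0
  join b5 pred b4: b4 stop@b0
  join b6 pred b0: · stop@b0
  join b6 pred b3: b3 stop@b0
  DF(b0)=∅
  DF(b1)={b1,b4,b5}
  DF(b2)={b1,b5}
  DF(b3)={b4,b6}
  DF(b4)={b5}
  DF(b5)=∅
  DF(b6)=∅

DF(b3) = ["b4", "b6"]

Answer: ["b4", "b6"]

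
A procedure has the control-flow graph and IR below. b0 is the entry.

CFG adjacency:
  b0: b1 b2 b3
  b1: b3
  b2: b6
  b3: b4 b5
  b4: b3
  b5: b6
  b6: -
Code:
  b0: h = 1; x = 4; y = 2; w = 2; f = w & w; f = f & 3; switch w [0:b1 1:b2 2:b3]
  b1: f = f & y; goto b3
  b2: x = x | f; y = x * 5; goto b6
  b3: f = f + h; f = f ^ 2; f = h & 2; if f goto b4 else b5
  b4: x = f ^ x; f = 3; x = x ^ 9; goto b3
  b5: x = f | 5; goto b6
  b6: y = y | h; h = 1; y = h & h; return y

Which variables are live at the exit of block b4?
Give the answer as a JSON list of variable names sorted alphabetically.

Per-block:
  b0 def {f,h,w,x,y} use ∅
  b1 def {f} use {f,y}
  b2 def {x,y} use {f,x}
  b3 def {f} use {f,h}
  b4 def {f,x} use {f,x}
  b5 def {x} use {f}
  b6 def {h,y} use {h,y}

Liveness:
  live b0: ∅→{f,h,x,y}
  live b1: {f,h,x,y}→{f,h,x,y}
  live b2: {f,h,x}→{h,y}
  live b3: {f,h,x,y}→{f,h,x,y}
  live b4: {f,h,x,y}→{f,h,x,y}
  live b5: {f,h,y}→{h,y}
  live b6: {h,y}→∅

live-out(b4) = ["f", "h", "x", "y"]

Answer: ["f", "h", "x", "y"]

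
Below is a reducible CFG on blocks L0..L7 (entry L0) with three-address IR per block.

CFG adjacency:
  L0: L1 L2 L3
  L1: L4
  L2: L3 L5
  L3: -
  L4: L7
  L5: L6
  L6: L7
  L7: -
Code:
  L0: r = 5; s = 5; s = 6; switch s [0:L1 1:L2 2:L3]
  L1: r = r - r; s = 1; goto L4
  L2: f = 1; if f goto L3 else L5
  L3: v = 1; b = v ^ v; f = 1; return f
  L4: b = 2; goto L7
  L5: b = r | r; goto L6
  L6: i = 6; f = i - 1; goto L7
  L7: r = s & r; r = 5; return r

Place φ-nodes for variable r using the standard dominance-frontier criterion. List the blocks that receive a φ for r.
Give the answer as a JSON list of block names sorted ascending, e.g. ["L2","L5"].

idom tree: L1←L0 L2←L0 L3←L0 L4←L1 L5←L2 L6←L5 L7←L0
Dom at joins:
  L3: preds {L0,L2}: {L0} ∩ {L0,L2} = {L0}; idom=L0
  L7: preds {L4,L6}: {L0,L1,L4} ∩ {L0,L2,L5,L6} = {L0}; idom=L0

DF walk-up:
  join L3 pred L0: · stop@L0
  join L3 pred L2: L2 stop@L0
  join L7 pred L4: L4→L1 stop@L0
  join L7 pred L6: L6→L5→L2 stop@L0
  DF(L0)=∅
  DF(L1)={L7}
  DF(L2)={L3,L7}
  DF(L3)=∅
  DF(L4)={L7}
  DF(L5)={L7}
  DF(L6)={L7}
  DF(L7)=∅

φ for r: defs {L0,L1,L7}
  DF⁺ = {L7}

Answer: ["L7"]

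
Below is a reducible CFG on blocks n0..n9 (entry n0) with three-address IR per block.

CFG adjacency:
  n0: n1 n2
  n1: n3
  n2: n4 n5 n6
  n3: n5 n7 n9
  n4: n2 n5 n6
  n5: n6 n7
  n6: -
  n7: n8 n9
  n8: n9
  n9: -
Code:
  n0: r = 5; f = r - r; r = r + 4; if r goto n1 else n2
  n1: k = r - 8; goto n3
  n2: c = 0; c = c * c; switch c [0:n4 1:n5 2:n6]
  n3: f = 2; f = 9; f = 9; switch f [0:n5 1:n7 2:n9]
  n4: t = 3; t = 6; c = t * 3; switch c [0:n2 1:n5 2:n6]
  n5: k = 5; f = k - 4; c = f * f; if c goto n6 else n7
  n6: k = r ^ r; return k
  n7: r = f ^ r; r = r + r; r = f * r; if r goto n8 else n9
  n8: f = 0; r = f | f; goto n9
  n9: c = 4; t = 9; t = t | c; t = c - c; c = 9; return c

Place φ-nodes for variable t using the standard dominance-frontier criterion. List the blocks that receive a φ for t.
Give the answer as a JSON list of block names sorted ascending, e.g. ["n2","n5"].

idom tree: n1←n0 n2←n0 n3←n1 n4←n2 n5←n0 n6←n0 n7←n0 n8←n7 n9←n0
Dom at joins:
  n2: preds {n0,n4}: {n0} ∩ {n0,n2,n4} = {n0}; idom=n0
  n5: preds {n2,n3,n4}: {n0,n2} ∩ {n0,n1,n3} ∩ {n0,n2,n4} = {n0}; idom=n0
  n6: preds {n2,n4,n5}: {n0,n2} ∩ {n0,n2,n4} ∩ {n0,n5} = {n0}; idom=n0
  n7: preds {n3,n5}: {n0,n1,n3} ∩ {n0,n5} = {n0}; idom=n0
  n9: preds {n3,n7,n8}: {n0,n1,n3} ∩ {n0,n7} ∩ {n0,n7,n8} = {n0}; idom=n0

DF derivation:
  join n2 pred n0: · stop@n0
  join n2 pred n4: n4→n2 stop@n0
  join n5 pred n2: n2 stop@n0
  join n5 pred n3: n3→n1 stop@n0
  join n5 pred n4: n4→n2 stop@n0
  join n6 pred n2: n2 stop@n0
  join n6 pred n4: n4→n2 stop@n0
  join n6 pred n5: n5 stop@n0
  join n7 pred n3: n3→n1 stop@n0
  join n7 pred n5: n5 stop@n0
  join n9 pred n3: n3→n1 stop@n0
  join n9 pred n7: n7 stop@n0
  join n9 pred n8: n8→n7 stop@n0
  n0 → ∅
  n1 → {n5,n7,n9}
  n2 → {n2,n5,n6}
  n3 → {n5,n7,n9}
  n4 → {n2,n5,n6}
  n5 → {n6,n7}
  n6 → ∅
  n7 → {n9}
  n8 → {n9}
  n9 → ∅

φ for t: defs {n4,n9}
  DF⁺ = {n2,n5,n6,n7,n9}

Answer: ["n2", "n5", "n6", "n7", "n9"]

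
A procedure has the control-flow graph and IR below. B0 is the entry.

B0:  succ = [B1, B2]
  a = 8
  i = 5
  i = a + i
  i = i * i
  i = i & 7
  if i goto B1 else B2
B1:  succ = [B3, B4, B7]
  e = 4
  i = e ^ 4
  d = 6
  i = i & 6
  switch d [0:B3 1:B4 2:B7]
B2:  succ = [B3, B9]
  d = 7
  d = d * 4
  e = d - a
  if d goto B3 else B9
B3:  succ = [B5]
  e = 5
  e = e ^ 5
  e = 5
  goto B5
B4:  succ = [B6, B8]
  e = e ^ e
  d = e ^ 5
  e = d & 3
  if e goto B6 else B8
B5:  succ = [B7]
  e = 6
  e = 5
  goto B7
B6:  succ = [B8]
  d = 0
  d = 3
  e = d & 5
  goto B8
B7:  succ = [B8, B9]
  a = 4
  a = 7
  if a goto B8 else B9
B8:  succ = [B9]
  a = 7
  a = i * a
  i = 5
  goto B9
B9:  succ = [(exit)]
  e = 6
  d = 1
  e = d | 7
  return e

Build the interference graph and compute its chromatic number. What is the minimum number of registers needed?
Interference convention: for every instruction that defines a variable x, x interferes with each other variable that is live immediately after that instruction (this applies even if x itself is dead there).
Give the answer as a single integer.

Answer: 3

Analysis:
Block summaries:
  B0: def={a,i} ue=∅
  B1: def={d,e,i} ue=∅
  B2: def={d,e} ue={a}
  B3: def={e} ue=∅
  B4: def={d,e} ue={e}
  B5: def={e} ue=∅
  B6: def={d,e} ue=∅
  B7: def={a} ue=∅
  B8: def={a,i} ue={i}
  B9: def={d,e} ue=∅

Liveness:
  live B0: ∅→{a,i}
  live B1: ∅→{e,i}
  live B2: {a,i}→{i}
  live B3: {i}→{i}
  live B4: {e,i}→{i}
  live B5: {i}→{i}
  live B6: {i}→{i}
  live B7: {i}→{i}
  live B8: {i}→∅
  live B9: ∅→∅

Interference:
  a — {d,i}
  d — {a,e,i}
  e — {d,i}
  i — {a,d,e}

Registers:
  clique {a,d,i} ⇒ need ≥ 3
  assign a→r2 d→r0 e→r2 i→r1 — no edge inside a register ⇒ χ ≤ 3
  χ = 3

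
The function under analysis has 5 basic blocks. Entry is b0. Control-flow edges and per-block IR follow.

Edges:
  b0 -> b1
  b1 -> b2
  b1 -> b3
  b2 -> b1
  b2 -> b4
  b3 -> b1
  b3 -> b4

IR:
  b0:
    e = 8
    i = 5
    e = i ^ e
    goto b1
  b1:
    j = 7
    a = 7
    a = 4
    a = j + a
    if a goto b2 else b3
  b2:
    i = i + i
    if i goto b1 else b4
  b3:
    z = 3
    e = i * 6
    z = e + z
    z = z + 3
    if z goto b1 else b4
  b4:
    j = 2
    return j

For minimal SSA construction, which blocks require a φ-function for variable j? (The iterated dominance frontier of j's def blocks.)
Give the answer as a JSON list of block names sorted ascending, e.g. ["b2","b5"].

Answer: ["b1"]

Derivation:
idom tree: b1←b0 b2←b1 b3←b1 b4←b1
Dom∩ at merges:
  b1: preds {b0,b2,b3}: {b0} ∩ {b0,b1,b2} ∩ {b0,b1,b3} = {b0}; idom=b0
  b4: preds {b2,b3}: {b0,b1,b2} ∩ {b0,b1,b3} = {b0,b1}; idom=b1

Frontier:
  b1←b0: walk · to b0
  b1←b2: walk b2→b1 to b0
  b1←b3: walk b3→b1 to b0
  b4←b2: walk b2 to b1
  b4←b3: walk b3 to b1
  b0: DF=∅
  b1: DF={b1}
  b2: DF={b1,b4}
  b3: DF={b1,b4}
  b4: DF=∅

φ for j: defs {b1,b4}
  DF⁺ = {b1}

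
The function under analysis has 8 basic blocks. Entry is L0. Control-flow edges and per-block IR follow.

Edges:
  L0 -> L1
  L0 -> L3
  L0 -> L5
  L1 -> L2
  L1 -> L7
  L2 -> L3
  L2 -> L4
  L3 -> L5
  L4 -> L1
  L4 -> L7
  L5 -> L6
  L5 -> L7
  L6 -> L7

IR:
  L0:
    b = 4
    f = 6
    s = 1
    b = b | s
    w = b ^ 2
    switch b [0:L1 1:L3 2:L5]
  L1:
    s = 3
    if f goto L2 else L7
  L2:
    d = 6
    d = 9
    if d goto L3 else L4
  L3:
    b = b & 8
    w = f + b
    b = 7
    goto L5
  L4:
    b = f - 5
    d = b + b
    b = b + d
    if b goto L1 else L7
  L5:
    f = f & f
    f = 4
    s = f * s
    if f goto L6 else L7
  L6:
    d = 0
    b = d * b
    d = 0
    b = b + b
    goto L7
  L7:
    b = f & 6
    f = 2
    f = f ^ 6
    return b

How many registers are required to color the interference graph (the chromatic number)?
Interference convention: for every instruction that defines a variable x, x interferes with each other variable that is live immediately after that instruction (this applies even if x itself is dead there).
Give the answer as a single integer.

def/use:
  L0: def={b,f,s,w} ue=∅
  L1: def={s} ue={f}
  L2: def={d} ue=∅
  L3: def={b,w} ue={b,f}
  L4: def={b,d} ue={f}
  L5: def={f,s} ue={f,s}
  L6: def={b,d} ue={b}
  L7: def={b,f} ue={f}

Liveness:
  L0 li=∅ lo={b,f,s}
  L1 li={b,f} lo={b,f,s}
  L2 li={b,f,s} lo={b,f,s}
  L3 li={b,f,s} lo={b,f,s}
  L4 li={f} lo={b,f}
  L5 li={b,f,s} lo={b,f}
  L6 li={b,f} lo={f}
  L7 li={f} lo=∅

Conflict graph:
  b: {d,f,s,w}
  d: {b,f,s}
  f: {b,d,s,w}
  s: {b,d,f,w}
  w: {b,f,s}

Chromatic number:
  {b,d,f,s} pairwise interfere (4-clique) ⇒ χ ≥ 4
  4-colouring: R0={b}  R1={f}  R2={s}  R3={d,w}
  χ = 4

Answer: 4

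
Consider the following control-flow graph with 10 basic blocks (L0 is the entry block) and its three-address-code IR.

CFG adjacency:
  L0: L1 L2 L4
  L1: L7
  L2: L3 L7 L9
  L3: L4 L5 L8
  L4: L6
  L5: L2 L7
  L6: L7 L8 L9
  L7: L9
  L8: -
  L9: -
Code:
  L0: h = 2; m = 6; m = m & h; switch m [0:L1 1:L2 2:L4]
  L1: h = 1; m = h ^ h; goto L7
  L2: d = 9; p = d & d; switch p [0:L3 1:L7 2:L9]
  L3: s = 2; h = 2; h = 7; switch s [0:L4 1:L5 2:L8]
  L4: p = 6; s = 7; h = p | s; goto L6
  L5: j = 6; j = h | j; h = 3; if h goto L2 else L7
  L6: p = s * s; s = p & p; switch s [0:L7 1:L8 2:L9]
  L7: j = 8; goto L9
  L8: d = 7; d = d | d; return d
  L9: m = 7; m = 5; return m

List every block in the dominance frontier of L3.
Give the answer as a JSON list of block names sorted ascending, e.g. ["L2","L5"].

Answer: ["L2", "L4", "L7", "L8"]

Derivation:
idom tree: L1←L0 L2←L0 L3←L2 L4←L0 L5←L3 L6←L4 L7←L0 L8←L0 L9←L0
Dom at joins:
  L2: preds {L0,L5}: {L0} ∩ {L0,L2,L3,L5} = {L0}; idom=L0
  L4: preds {L0,L3}: {L0} ∩ {L0,L2,L3} = {L0}; idom=L0
  L7: preds {L1,L2,L5,L6}: {L0,L1} ∩ {L0,L2} ∩ {L0,L2,L3,L5} ∩ {L0,L4,L6} = {L0}; idom=L0
  L8: preds {L3,L6}: {L0,L2,L3} ∩ {L0,L4,L6} = {L0}; idom=L0
  L9: preds {L2,L6,L7}: {L0,L2} ∩ {L0,L4,L6} ∩ {L0,L7} = {L0}; idom=L0

DF derivation:
  join L2 pred L0: · stop@L0
  join L2 pred L5: L5→L3→L2 stop@L0
  join L4 pred L0: · stop@L0
  join L4 pred L3: L3→L2 stop@L0
  join L7 pred L1: L1 stop@L0
  join L7 pred L2: L2 stop@L0
  join L7 pred L5: L5→L3→L2 stop@L0
  join L7 pred L6: L6→L4 stop@L0
  join L8 pred L3: L3→L2 stop@L0
  join L8 pred L6: L6→L4 stop@L0
  join L9 pred L2: L2 stop@L0
  join L9 pred L6: L6→L4 stop@L0
  join L9 pred L7: L7 stop@L0
  L0 → ∅
  L1 → {L7}
  L2 → {L2,L4,L7,L8,L9}
  L3 → {L2,L4,L7,L8}
  L4 → {L7,L8,L9}
  L5 → {L2,L7}
  L6 → {L7,L8,L9}
  L7 → {L9}
  L8 → ∅
  L9 → ∅

DF(L3) = ["L2", "L4", "L7", "L8"]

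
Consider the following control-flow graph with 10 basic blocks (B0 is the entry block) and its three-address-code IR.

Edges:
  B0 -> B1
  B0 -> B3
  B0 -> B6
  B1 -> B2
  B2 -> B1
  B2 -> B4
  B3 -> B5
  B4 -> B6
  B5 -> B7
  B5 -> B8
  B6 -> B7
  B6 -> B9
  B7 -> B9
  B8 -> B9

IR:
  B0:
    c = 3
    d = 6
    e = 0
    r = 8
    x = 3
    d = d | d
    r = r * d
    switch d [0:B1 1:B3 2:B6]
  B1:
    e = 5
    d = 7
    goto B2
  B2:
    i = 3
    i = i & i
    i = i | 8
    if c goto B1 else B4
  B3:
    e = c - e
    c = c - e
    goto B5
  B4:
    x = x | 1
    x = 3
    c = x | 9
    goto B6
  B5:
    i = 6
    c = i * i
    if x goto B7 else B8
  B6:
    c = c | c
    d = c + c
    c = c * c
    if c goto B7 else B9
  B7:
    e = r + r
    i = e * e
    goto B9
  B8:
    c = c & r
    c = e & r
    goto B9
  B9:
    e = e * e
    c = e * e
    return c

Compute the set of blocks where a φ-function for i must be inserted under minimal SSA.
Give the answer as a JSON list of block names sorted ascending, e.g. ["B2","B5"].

Answer: ["B1", "B6", "B7", "B9"]

Working:
idom tree: B1←B0 B2←B1 B3←B0 B4←B2 B5←B3 B6←B0 B7←B0 B8←B5 B9←B0
Join-block Dom:
  B1: preds {B0,B2}: {B0} ∩ {B0,B1,B2} = {B0}; idom=B0
  B6: preds {B0,B4}: {B0} ∩ {B0,B1,B2,B4} = {B0}; idom=B0
  B7: preds {B5,B6}: {B0,B3,B5} ∩ {B0,B6} = {B0}; idom=B0
  B9: preds {B6,B7,B8}: {B0,B6} ∩ {B0,B7} ∩ {B0,B3,B5,B8} = {B0}; idom=B0

Frontier:
  join B1 pred B0: · stop@B0
  join B1 pred B2: B2→B1 stop@B0
  join B6 pred B0: · stop@B0
  join B6 pred B4: B4→B2→B1 stop@B0
  join B7 pred B5: B5→B3 stop@B0
  join B7 pred B6: B6 stop@B0
  join B9 pred B6: B6 stop@B0
  join B9 pred B7: B7 stop@B0
  join B9 pred B8: B8→B5→B3 stop@B0
  B0 → ∅
  B1 → {B1,B6}
  B2 → {B1,B6}
  B3 → {B7,B9}
  B4 → {B6}
  B5 → {B7,B9}
  B6 → {B7,B9}
  B7 → {B9}
  B8 → {B9}
  B9 → ∅

φ for i: defs {B2,B5,B7}
  DF⁺ = {B1,B6,B7,B9}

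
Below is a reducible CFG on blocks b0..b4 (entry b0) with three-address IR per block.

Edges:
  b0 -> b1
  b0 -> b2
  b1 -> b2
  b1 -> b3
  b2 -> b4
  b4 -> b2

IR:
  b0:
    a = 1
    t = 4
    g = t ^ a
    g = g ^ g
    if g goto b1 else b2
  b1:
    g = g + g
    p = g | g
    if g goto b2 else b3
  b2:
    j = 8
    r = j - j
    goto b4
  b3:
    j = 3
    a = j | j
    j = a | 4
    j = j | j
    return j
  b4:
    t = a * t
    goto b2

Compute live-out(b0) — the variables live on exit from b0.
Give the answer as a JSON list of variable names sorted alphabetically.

Answer: ["a", "g", "t"]

Analysis:
def/use:
  b0: def={a,g,t} ue=∅
  b1: def={g,p} ue={g}
  b2: def={j,r} ue=∅
  b3: def={a,j} ue=∅
  b4: def={t} ue={a,t}

Liveness:
  b0: in=∅ out={a,g,t}
  b1: in={a,g,t} out={a,t}
  b2: in={a,t} out={a,t}
  b3: in=∅ out=∅
  b4: in={a,t} out={a,t}

live-out(b0) = ["a", "g", "t"]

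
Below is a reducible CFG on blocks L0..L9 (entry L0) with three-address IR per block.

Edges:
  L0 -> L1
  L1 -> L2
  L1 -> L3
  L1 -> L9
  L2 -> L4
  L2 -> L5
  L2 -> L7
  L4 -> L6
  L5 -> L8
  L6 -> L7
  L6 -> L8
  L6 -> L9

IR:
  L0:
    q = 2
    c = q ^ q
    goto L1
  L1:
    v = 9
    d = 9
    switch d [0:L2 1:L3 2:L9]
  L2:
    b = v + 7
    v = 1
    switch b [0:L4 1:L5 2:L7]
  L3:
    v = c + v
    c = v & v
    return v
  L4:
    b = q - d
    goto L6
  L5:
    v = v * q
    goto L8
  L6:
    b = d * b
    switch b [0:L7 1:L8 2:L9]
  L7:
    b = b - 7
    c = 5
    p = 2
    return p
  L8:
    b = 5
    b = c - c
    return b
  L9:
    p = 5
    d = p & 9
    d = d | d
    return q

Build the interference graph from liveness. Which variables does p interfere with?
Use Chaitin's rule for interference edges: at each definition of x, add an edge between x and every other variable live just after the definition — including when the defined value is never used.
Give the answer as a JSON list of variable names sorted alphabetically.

Answer: ["q"]

Derivation:
Block summaries:
  L0: {c,q} / ∅
  L1: {d,v} / ∅
  L2: {b,v} / {v}
  L3: {c,v} / {c,v}
  L4: {b} / {d,q}
  L5: {v} / {q,v}
  L6: {b} / {b,d}
  L7: {b,c,p} / {b}
  L8: {b} / {c}
  L9: {d,p} / {q}

Liveness:
  L0: in=∅ out={c,q}
  L1: in={c,q} out={c,d,q,v}
  L2: in={c,d,q,v} out={b,c,d,q,v}
  L3: in={c,v} out=∅
  L4: in={c,d,q} out={b,c,d,q}
  L5: in={c,q,v} out={c}
  L6: in={b,c,d,q} out={b,c,q}
  L7: in={b} out=∅
  L8: in={c} out=∅
  L9: in={q} out=∅

Conflict graph:
  b — {c,d,q,v}
  c — {b,d,q,v}
  d — {b,c,q,v}
  p — {q}
  q — {b,c,d,p,v}
  v — {b,c,d,q}

N(p) = ["q"]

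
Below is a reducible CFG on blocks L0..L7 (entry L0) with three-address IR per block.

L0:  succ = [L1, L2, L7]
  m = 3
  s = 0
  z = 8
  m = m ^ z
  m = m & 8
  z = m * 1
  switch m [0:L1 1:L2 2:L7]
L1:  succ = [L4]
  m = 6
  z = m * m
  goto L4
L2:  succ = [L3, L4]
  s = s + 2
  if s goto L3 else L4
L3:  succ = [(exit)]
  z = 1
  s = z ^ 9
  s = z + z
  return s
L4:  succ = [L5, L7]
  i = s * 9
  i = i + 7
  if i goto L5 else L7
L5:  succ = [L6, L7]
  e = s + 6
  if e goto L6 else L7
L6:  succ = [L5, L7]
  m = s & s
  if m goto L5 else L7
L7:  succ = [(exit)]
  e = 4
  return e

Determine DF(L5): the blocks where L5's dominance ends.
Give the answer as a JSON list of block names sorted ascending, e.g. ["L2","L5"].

idom tree: L1←L0 L2←L0 L3←L2 L4←L0 L5←L4 L6←L5 L7←L0
Join-block Dom:
  L4: preds {L1,L2}: {L0,L1} ∩ {L0,L2} = {L0}; idom=L0
  L5: preds {L4,L6}: {L0,L4} ∩ {L0,L4,L5,L6} = {L0,L4}; idom=L4
  L7: preds {L0,L4,L5,L6}: {L0} ∩ {L0,L4} ∩ {L0,L4,L5} ∩ {L0,L4,L5,L6} = {L0}; idom=L0

Frontier:
  L4←L1: walk L1 to L0
  L4←L2: walk L2 to L0
  L5←L4: walk · to L4
  L5←L6: walk L6→L5 to L4
  L7←L0: walk · to L0
  L7←L4: walk L4 to L0
  L7←L5: walk L5→L4 to L0
  L7←L6: walk L6→L5→L4 to L0
  DF(L0)=∅
  DF(L1)={L4}
  DF(L2)={L4}
  DF(L3)=∅
  DF(L4)={L7}
  DF(L5)={L5,L7}
  DF(L6)={L5,L7}
  DF(L7)=∅

DF(L5) = ["L5", "L7"]

Answer: ["L5", "L7"]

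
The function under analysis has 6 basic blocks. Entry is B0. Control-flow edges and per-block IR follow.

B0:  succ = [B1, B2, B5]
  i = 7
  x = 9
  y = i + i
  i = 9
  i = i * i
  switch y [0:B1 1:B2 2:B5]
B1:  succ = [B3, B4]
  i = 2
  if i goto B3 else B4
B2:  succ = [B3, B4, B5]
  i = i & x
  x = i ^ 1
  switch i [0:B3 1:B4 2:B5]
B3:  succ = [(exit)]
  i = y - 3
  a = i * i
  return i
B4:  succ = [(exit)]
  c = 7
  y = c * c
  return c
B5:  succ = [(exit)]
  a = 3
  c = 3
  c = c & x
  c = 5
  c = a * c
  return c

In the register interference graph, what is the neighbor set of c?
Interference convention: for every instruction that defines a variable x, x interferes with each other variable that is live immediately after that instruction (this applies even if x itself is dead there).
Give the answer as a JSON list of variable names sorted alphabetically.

Answer: ["a", "x", "y"]

Working:
Block summaries:
  B0: def={i,x,y} ue=∅
  B1: def={i} ue=∅
  B2: def={i,x} ue={i,x}
  B3: def={a,i} ue={y}
  B4: def={c,y} ue=∅
  B5: def={a,c} ue={x}

Liveness:
  B0 li=∅ lo={i,x,y}
  B1 li={y} lo={y}
  B2 li={i,x,y} lo={x,y}
  B3 li={y} lo=∅
  B4 li=∅ lo=∅
  B5 li={x} lo=∅

Interfere edges:
  a: {c,i,x}
  c: {a,x,y}
  i: {a,x,y}
  x: {a,c,i,y}
  y: {c,i,x}

N(c) = ["a", "x", "y"]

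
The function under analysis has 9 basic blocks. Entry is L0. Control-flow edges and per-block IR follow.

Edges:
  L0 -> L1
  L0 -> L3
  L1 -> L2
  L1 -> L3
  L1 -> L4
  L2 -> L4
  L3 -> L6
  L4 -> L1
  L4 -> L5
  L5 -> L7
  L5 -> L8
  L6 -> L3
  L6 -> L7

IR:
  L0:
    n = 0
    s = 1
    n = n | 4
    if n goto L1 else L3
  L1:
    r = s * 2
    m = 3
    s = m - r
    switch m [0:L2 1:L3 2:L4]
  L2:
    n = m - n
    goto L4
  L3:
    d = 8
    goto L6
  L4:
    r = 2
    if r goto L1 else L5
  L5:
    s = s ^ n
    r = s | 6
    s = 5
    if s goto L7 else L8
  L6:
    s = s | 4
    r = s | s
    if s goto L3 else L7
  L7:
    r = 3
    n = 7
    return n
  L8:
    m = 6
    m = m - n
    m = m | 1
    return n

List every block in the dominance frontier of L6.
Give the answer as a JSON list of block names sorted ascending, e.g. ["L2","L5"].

idom tree: L1←L0 L2←L1 L3←L0 L4←L1 L5←L4 L6←L3 L7←L0 L8←L5
Dom∩ at merges:
  L1: preds {L0,L4}: {L0} ∩ {L0,L1,L4} = {L0}; idom=L0
  L3: preds {L0,L1,L6}: {L0} ∩ {L0,L1} ∩ {L0,L3,L6} = {L0}; idom=L0
  L4: preds {L1,L2}: {L0,L1} ∩ {L0,L1,L2} = {L0,L1}; idom=L1
  L7: preds {L5,L6}: {L0,L1,L4,L5} ∩ {L0,L3,L6} = {L0}; idom=L0

Frontier:
  join L1 pred L0: · stop@L0
  join L1 pred L4: L4→L1 stop@L0
  join L3 pred L0: · stop@L0
  join L3 pred L1: L1 stop@L0
  join L3 pred L6: L6→L3 stop@L0
  join L4 pred L1: · stop@L1
  join L4 pred L2: L2 stop@L1
  join L7 pred L5: L5→L4→L1 stop@L0
  join L7 pred L6: L6→L3 stop@L0
  L0 → ∅
  L1 → {L1,L3,L7}
  L2 → {L4}
  L3 → {L3,L7}
  L4 → {L1,L7}
  L5 → {L7}
  L6 → {L3,L7}
  L7 → ∅
  L8 → ∅

DF(L6) = ["L3", "L7"]

Answer: ["L3", "L7"]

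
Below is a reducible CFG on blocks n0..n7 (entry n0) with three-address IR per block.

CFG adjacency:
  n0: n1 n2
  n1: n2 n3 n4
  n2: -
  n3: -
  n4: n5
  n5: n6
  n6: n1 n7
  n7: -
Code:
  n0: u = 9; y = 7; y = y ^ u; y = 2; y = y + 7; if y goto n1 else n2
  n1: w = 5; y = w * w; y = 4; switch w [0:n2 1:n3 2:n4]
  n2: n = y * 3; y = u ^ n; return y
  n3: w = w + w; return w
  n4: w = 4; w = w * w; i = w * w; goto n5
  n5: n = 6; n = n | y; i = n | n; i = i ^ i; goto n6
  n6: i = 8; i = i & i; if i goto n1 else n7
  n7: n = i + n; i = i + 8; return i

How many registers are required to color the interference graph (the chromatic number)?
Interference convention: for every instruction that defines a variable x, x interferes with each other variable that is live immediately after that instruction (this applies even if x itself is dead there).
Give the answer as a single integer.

Per-block:
  n0: {u,y} / ∅
  n1: {w,y} / ∅
  n2: {n,y} / {u,y}
  n3: {w} / {w}
  n4: {i,w} / ∅
  n5: {i,n} / {y}
  n6: {i} / ∅
  n7: {i,n} / {i,n}

Live sets:
  n0: in=∅ out={u,y}
  n1: in={u} out={u,w,y}
  n2: in={u,y} out=∅
  n3: in={w} out=∅
  n4: in={u,y} out={u,y}
  n5: in={u,y} out={n,u}
  n6: in={n,u} out={i,n,u}
  n7: in={i,n} out=∅

Conflict graph:
  i↔{n,u,y}
  n↔{i,u,y}
  u↔{i,n,w,y}
  w↔{u,y}
  y↔{i,n,u,w}

Colouring:
  clique {i,n,u,y} ⇒ need ≥ 4
  4-colouring: R0={u}  R1={y}  R2={i,w}  R3={n}
  χ = 4

Answer: 4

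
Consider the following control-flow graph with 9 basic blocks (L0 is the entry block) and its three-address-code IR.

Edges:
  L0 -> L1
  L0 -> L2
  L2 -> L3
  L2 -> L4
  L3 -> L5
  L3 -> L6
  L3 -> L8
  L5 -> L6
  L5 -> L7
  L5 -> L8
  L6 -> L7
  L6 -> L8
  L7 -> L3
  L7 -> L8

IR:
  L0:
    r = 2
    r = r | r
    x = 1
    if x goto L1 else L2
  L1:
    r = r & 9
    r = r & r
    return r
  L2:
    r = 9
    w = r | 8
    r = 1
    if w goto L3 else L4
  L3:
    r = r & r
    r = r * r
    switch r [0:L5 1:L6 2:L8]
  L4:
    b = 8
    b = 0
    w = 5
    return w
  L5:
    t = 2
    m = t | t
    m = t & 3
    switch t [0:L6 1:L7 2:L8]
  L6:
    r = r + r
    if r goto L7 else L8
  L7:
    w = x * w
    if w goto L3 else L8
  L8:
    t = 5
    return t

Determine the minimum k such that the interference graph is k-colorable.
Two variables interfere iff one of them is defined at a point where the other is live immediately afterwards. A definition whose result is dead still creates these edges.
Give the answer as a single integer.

Answer: 5

Analysis:
Per-block:
  L0 def {r,x} use ∅
  L1 def {r} use {r}
  L2 def {r,w} use ∅
  L3 def {r} use {r}
  L4 def {b,w} use ∅
  L5 def {m,t} use ∅
  L6 def {r} use {r}
  L7 def {w} use {w,x}
  L8 def {t} use ∅

Live sets:
  live L0: ∅→{r,x}
  live L1: {r}→∅
  live L2: {x}→{r,w,x}
  live L3: {r,w,x}→{r,w,x}
  live L4: ∅→∅
  live L5: {r,w,x}→{r,w,x}
  live L6: {r,w,x}→{r,w,x}
  live L7: {r,w,x}→{r,w,x}
  live L8: ∅→∅

Interference:
  b↔∅
  m↔{r,t,w,x}
  r↔{m,t,w,x}
  t↔{m,r,w,x}
  w↔{m,r,t,x}
  x↔{m,r,t,w}

Chromatic number:
  {m,r,t,w,x} pairwise interfere (5-clique) ⇒ χ ≥ 5
  assign b→c0 m→c0 r→c1 t→c2 w→c3 x→c4 — no edge inside a register ⇒ χ ≤ 5
  χ = 5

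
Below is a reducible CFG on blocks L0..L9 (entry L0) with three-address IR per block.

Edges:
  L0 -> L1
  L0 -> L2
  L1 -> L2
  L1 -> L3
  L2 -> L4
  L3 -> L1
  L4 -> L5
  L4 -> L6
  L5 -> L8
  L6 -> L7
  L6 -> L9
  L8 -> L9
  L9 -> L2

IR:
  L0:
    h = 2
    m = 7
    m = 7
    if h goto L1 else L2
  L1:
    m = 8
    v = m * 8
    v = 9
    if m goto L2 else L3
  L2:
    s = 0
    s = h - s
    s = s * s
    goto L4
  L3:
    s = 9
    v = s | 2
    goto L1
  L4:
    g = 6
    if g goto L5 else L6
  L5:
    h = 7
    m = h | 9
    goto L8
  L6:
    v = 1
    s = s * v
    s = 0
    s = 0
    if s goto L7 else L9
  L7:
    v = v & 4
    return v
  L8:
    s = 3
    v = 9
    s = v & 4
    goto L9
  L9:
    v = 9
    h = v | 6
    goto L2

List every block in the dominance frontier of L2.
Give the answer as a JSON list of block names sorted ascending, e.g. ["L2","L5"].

Answer: ["L2"]

Analysis:
idom tree: L1←L0 L2←L0 L3←L1 L4←L2 L5←L4 L6←L4 L7←L6 L8←L5 L9←L4
Join-block Dom:
  L1: preds {L0,L3}: {L0} ∩ {L0,L1,L3} = {L0}; idom=L0
  L2: preds {L0,L1,L9}: {L0} ∩ {L0,L1} ∩ {L0,L2,L4,L9} = {L0}; idom=L0
  L9: preds {L6,L8}: {L0,L2,L4,L6} ∩ {L0,L2,L4,L5,L8} = {L0,L2,L4}; idom=L4

DF derivation:
  join L1 pred L0: · stop@L0
  join L1 pred L3: L3→L1 stop@L0
  join L2 pred L0: · stop@L0
  join L2 pred L1: L1 stop@L0
  join L2 pred L9: L9→L4→L2 stop@L0
  join L9 pred L6: L6 stop@L4
  join L9 pred L8: L8→L5 stop@L4
  DF(L0)=∅
  DF(L1)={L1,L2}
  DF(L2)={L2}
  DF(L3)={L1}
  DF(L4)={L2}
  DF(L5)={L9}
  DF(L6)={L9}
  DF(L7)=∅
  DF(L8)={L9}
  DF(L9)={L2}

DF(L2) = ["L2"]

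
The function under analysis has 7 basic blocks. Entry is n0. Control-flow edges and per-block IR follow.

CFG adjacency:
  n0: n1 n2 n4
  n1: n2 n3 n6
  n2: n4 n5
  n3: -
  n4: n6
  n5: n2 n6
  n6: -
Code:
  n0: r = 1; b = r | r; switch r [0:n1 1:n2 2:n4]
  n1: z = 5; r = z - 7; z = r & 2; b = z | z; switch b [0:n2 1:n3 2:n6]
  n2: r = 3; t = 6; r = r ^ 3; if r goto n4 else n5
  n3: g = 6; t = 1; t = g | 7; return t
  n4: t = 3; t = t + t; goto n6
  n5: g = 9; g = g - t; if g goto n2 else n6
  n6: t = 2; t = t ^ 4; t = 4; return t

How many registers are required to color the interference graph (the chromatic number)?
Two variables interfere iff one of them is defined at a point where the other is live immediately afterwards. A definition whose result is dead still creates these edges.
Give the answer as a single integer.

Answer: 2

Derivation:
def/use:
  n0 def {b,r} use ∅
  n1 def {b,r,z} use ∅
  n2 def {r,t} use ∅
  n3 def {g,t} use ∅
  n4 def {t} use ∅
  n5 def {g} use {t}
  n6 def {t} use ∅

Backward fixpoint:
  n0: in=∅ out=∅
  n1: in=∅ out=∅
  n2: in=∅ out={t}
  n3: in=∅ out=∅
  n4: in=∅ out=∅
  n5: in={t} out=∅
  n6: in=∅ out=∅

Interference:
  b — {r}
  g — {t}
  r — {b,t}
  t — {g,r}
  z — ∅

Registers:
  clique {b,r} ⇒ need ≥ 2
  assign b→r1 g→r0 r→r0 t→r1 z→r0 — no edge inside a register ⇒ χ ≤ 2
  χ = 2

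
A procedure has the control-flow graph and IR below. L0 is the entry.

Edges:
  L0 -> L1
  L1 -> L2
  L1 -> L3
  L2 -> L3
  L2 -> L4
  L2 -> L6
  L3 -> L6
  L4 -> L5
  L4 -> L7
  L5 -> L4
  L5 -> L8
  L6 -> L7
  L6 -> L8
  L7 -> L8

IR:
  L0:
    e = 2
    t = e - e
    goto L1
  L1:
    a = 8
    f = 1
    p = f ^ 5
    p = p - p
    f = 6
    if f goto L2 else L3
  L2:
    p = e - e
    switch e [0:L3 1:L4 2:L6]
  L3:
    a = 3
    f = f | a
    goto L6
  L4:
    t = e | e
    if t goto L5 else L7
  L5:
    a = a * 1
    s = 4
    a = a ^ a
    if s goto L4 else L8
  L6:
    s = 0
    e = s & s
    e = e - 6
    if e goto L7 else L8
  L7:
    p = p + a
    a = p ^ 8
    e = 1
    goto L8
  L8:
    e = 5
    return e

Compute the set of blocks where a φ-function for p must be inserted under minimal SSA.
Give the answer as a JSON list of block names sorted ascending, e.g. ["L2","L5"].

idom tree: L1←L0 L2←L1 L3←L1 L4←L2 L5←L4 L6←L1 L7←L1 L8←L1
Dom at joins:
  L3: preds {L1,L2}: {L0,L1} ∩ {L0,L1,L2} = {L0,L1}; idom=L1
  L4: preds {L2,L5}: {L0,L1,L2} ∩ {L0,L1,L2,L4,L5} = {L0,L1,L2}; idom=L2
  L6: preds {L2,L3}: {L0,L1,L2} ∩ {L0,L1,L3} = {L0,L1}; idom=L1
  L7: preds {L4,L6}: {L0,L1,L2,L4} ∩ {L0,L1,L6} = {L0,L1}; idom=L1
  L8: preds {L5,L6,L7}: {L0,L1,L2,L4,L5} ∩ {L0,L1,L6} ∩ {L0,L1,L7} = {L0,L1}; idom=L1

DF walk-up:
  L3←L1: walk · to L1
  L3←L2: walk L2 to L1
  L4←L2: walk · to L2
  L4←L5: walk L5→L4 to L2
  L6←L2: walk L2 to L1
  L6←L3: walk L3 to L1
  L7←L4: walk L4→L2 to L1
  L7←L6: walk L6 to L1
  L8←L5: walk L5→L4→L2 to L1
  L8←L6: walk L6 to L1
  L8←L7: walk L7 to L1
  DF(L0)=∅
  DF(L1)=∅
  DF(L2)={L3,L6,L7,L8}
  DF(L3)={L6}
  DF(L4)={L4,L7,L8}
  DF(L5)={L4,L8}
  DF(L6)={L7,L8}
  DF(L7)={L8}
  DF(L8)=∅

φ for p: defs {L1,L2,L7}
  DF⁺ = {L3,L6,L7,L8}

Answer: ["L3", "L6", "L7", "L8"]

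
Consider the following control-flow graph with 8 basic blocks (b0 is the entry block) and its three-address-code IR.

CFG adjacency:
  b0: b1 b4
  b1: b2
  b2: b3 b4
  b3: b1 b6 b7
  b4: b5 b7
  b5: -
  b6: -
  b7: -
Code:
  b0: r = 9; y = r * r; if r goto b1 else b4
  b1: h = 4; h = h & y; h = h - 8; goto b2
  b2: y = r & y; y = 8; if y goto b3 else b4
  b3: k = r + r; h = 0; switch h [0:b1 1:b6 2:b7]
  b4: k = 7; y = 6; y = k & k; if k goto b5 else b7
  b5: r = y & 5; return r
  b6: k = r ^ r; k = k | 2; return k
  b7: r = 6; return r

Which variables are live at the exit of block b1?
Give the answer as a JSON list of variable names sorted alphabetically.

Answer: ["r", "y"]

Derivation:
Per-block:
  b0 def {r,y} use ∅
  b1 def {h} use {y}
  b2 def {y} use {r,y}
  b3 def {h,k} use {r}
  b4 def {k,y} use ∅
  b5 def {r} use {y}
  b6 def {k} use {r}
  b7 def {r} use ∅

Liveness:
  b0: in=∅ out={r,y}
  b1: in={r,y} out={r,y}
  b2: in={r,y} out={r,y}
  b3: in={r,y} out={r,y}
  b4: in=∅ out={y}
  b5: in={y} out=∅
  b6: in={r} out=∅
  b7: in=∅ out=∅

live-out(b1) = ["r", "y"]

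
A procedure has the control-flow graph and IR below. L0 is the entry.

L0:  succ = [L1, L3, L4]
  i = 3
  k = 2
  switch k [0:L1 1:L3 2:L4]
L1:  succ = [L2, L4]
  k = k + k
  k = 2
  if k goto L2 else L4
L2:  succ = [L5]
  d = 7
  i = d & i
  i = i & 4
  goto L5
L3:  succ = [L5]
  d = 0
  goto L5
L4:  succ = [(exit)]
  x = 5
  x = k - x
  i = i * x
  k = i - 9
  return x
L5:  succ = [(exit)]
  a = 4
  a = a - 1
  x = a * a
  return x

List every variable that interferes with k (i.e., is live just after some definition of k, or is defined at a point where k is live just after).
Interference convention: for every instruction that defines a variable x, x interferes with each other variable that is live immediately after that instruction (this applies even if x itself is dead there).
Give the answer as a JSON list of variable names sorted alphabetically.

def/use:
  L0: {i,k} / ∅
  L1: {k} / {k}
  L2: {d,i} / {i}
  L3: {d} / ∅
  L4: {i,k,x} / {i,k}
  L5: {a,x} / ∅

Live sets:
  live L0: ∅→{i,k}
  live L1: {i,k}→{i,k}
  live L2: {i}→∅
  live L3: ∅→∅
  live L4: {i,k}→∅
  live L5: ∅→∅

Conflict graph:
  a↔∅
  d↔{i}
  i↔{d,k,x}
  k↔{i,x}
  x↔{i,k}

N(k) = ["i", "x"]

Answer: ["i", "x"]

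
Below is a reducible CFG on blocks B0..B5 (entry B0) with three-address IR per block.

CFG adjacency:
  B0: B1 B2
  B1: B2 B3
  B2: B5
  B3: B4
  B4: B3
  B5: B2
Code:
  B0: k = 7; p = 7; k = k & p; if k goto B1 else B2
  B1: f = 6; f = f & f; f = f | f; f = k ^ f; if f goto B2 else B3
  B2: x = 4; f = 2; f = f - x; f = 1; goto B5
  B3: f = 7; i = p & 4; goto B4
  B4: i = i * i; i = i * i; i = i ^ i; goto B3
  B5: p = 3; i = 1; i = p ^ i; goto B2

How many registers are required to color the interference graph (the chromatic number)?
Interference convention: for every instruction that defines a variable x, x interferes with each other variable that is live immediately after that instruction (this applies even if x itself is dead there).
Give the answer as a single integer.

Answer: 3

Working:
Block summaries:
  B0: {k,p} / ∅
  B1: {f} / {k}
  B2: {f,x} / ∅
  B3: {f,i} / {p}
  B4: {i} / {i}
  B5: {i,p} / ∅

Backward fixpoint:
  B0: in=∅ out={k,p}
  B1: in={k,p} out={p}
  B2: in=∅ out=∅
  B3: in={p} out={i,p}
  B4: in={i,p} out={p}
  B5: in=∅ out=∅

Conflict graph:
  f: {k,p,x}
  i: {p}
  k: {f,p}
  p: {f,i,k}
  x: {f}

Colouring:
  clique {f,k,p} ⇒ need ≥ 3
  assign f→c0 i→c0 k→c2 p→c1 x→c1 — no edge inside a register ⇒ χ ≤ 3
  χ = 3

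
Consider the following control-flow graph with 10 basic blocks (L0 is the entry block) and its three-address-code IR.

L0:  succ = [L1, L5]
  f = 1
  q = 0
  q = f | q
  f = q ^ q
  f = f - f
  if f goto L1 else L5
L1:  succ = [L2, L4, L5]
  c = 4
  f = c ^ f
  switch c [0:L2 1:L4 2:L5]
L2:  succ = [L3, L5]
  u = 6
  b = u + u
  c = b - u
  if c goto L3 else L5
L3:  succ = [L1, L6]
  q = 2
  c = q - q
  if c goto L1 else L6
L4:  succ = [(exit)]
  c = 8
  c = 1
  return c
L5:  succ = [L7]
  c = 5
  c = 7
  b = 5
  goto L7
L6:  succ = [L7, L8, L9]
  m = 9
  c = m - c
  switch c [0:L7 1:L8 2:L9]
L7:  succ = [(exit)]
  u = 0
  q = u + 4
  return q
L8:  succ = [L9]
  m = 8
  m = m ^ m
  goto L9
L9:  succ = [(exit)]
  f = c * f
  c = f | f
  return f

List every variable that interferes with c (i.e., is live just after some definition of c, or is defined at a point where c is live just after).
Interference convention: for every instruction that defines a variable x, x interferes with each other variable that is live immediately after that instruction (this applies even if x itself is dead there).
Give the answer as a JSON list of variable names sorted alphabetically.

Answer: ["f", "m"]

Derivation:
Block summaries:
  L0: {f,q} / ∅
  L1: {c,f} / {f}
  L2: {b,c,u} / ∅
  L3: {c,q} / ∅
  L4: {c} / ∅
  L5: {b,c} / ∅
  L6: {c,m} / {c}
  L7: {q,u} / ∅
  L8: {m} / ∅
  L9: {c,f} / {c,f}

Live sets:
  L0: in=∅ out={f}
  L1: in={f} out={f}
  L2: in={f} out={f}
  L3: in={f} out={c,f}
  L4: in=∅ out=∅
  L5: in=∅ out=∅
  L6: in={c,f} out={c,f}
  L7: in=∅ out=∅
  L8: in={c,f} out={c,f}
  L9: in={c,f} out=∅

Interference:
  b — {f,u}
  c — {f,m}
  f — {b,c,m,q,u}
  m — {c,f}
  q — {f}
  u — {b,f}

N(c) = ["f", "m"]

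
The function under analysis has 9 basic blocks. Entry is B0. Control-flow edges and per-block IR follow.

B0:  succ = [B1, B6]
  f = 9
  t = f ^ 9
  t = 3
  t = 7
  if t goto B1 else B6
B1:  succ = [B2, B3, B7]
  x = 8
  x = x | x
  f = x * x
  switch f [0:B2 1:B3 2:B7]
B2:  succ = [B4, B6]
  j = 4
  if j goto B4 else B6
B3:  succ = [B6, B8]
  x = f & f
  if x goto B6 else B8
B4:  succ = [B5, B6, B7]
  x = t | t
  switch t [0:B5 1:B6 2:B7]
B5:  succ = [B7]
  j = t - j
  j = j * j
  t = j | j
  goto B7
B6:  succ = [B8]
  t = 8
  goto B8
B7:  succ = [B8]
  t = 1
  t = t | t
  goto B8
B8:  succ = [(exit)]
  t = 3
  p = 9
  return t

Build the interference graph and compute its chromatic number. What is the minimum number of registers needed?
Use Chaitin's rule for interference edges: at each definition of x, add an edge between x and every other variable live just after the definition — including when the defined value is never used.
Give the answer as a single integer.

def/use:
  B0: def={f,t} ue=∅
  B1: def={f,x} ue=∅
  B2: def={j} ue=∅
  B3: def={x} ue={f}
  B4: def={x} ue={t}
  B5: def={j,t} ue={j,t}
  B6: def={t} ue=∅
  B7: def={t} ue=∅
  B8: def={p,t} ue=∅

Backward fixpoint:
  live B0: ∅→{t}
  live B1: {t}→{f,t}
  live B2: {t}→{j,t}
  live B3: {f}→∅
  live B4: {j,t}→{j,t}
  live B5: {j,t}→∅
  live B6: ∅→∅
  live B7: ∅→∅
  live B8: ∅→∅

Conflict graph:
  f: {t}
  j: {t,x}
  p: {t}
  t: {f,j,p,x}
  x: {j,t}

Registers:
  {j,t,x} pairwise interfere (3-clique) ⇒ χ ≥ 3
  assign f→r1 j→r1 p→r1 t→r0 x→r2 — no edge inside a register ⇒ χ ≤ 3
  χ = 3

Answer: 3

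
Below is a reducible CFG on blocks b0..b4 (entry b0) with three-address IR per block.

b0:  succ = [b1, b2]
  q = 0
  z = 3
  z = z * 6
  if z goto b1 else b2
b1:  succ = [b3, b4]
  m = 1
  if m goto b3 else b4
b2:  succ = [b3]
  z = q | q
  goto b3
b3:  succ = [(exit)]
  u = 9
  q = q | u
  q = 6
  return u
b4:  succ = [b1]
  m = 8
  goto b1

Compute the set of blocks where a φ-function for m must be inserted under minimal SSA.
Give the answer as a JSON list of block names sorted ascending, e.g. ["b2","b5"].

Answer: ["b1", "b3"]

Analysis:
idom tree: b1←b0 b2←b0 b3←b0 b4←b1
Dom∩ at merges:
  b1: preds {b0,b4}: {b0} ∩ {b0,b1,b4} = {b0}; idom=b0
  b3: preds {b1,b2}: {b0,b1} ∩ {b0,b2} = {b0}; idom=b0

DF walk-up:
  b1←b0: walk · to b0
  b1←b4: walk b4→b1 to b0
  b3←b1: walk b1 to b0
  b3←b2: walk b2 to b0
  DF(b0)=∅
  DF(b1)={b1,b3}
  DF(b2)={b3}
  DF(b3)=∅
  DF(b4)={b1}

φ for m: defs {b1,b4}
  DF⁺ = {b1,b3}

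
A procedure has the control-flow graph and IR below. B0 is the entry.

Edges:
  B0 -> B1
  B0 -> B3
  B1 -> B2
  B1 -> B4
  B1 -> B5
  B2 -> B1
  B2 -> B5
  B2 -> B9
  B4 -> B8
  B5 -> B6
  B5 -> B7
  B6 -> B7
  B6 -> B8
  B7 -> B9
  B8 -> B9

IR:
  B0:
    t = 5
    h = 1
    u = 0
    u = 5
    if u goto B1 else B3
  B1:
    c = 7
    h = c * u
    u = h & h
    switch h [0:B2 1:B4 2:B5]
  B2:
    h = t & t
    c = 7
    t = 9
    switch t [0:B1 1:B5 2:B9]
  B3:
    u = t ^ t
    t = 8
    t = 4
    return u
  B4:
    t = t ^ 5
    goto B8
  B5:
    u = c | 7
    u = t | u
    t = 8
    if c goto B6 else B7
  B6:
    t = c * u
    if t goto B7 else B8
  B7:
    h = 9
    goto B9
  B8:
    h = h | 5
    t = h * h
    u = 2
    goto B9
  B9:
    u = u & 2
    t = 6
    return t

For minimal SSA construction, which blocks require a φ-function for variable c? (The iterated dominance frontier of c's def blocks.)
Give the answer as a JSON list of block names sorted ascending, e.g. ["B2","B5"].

Answer: ["B1", "B5", "B8", "B9"]

Analysis:
idom tree: B1←B0 B2←B1 B3←B0 B4←B1 B5←B1 B6←B5 B7←B5 B8←B1 B9←B1
Join-block Dom:
  B1: preds {B0,B2}: {B0} ∩ {B0,B1,B2} = {B0}; idom=B0
  B5: preds {B1,B2}: {B0,B1} ∩ {B0,B1,B2} = {B0,B1}; idom=B1
  B7: preds {B5,B6}: {B0,B1,B5} ∩ {B0,B1,B5,B6} = {B0,B1,B5}; idom=B5
  B8: preds {B4,B6}: {B0,B1,B4} ∩ {B0,B1,B5,B6} = {B0,B1}; idom=B1
  B9: preds {B2,B7,B8}: {B0,B1,B2} ∩ {B0,B1,B5,B7} ∩ {B0,B1,B8} = {B0,B1}; idom=B1

Frontier:
  B1←B0: walk · to B0
  B1←B2: walk B2→B1 to B0
  B5←B1: walk · to B1
  B5←B2: walk B2 to B1
  B7←B5: walk · to B5
  B7←B6: walk B6 to B5
  B8←B4: walk B4 to B1
  B8←B6: walk B6→B5 to B1
  B9←B2: walk B2 to B1
  B9←B7: walk B7→B5 to B1
  B9←B8: walk B8 to B1
  DF(B0)=∅
  DF(B1)={B1}
  DF(B2)={B1,B5,B9}
  DF(B3)=∅
  DF(B4)={B8}
  DF(B5)={B8,B9}
  DF(B6)={B7,B8}
  DF(B7)={B9}
  DF(B8)={B9}
  DF(B9)=∅

φ for c: defs {B1,B2}
  DF⁺ = {B1,B5,B8,B9}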